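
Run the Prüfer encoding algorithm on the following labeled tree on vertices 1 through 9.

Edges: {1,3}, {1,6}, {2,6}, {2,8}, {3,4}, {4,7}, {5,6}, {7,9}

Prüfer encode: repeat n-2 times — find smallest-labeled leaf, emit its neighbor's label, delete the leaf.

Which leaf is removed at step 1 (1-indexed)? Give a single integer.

Step 1: current leaves = {5,8,9}. Remove leaf 5 (neighbor: 6).

Answer: 5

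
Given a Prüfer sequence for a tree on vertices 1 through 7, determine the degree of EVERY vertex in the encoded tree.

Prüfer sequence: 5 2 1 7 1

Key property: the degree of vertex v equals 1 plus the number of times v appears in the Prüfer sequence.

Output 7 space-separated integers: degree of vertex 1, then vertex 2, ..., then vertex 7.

Answer: 3 2 1 1 2 1 2

Derivation:
p_1 = 5: count[5] becomes 1
p_2 = 2: count[2] becomes 1
p_3 = 1: count[1] becomes 1
p_4 = 7: count[7] becomes 1
p_5 = 1: count[1] becomes 2
Degrees (1 + count): deg[1]=1+2=3, deg[2]=1+1=2, deg[3]=1+0=1, deg[4]=1+0=1, deg[5]=1+1=2, deg[6]=1+0=1, deg[7]=1+1=2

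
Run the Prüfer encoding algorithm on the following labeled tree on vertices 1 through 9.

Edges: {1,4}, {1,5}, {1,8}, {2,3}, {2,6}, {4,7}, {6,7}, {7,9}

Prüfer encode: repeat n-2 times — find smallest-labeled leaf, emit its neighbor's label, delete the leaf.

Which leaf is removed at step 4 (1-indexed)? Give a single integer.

Step 1: current leaves = {3,5,8,9}. Remove leaf 3 (neighbor: 2).
Step 2: current leaves = {2,5,8,9}. Remove leaf 2 (neighbor: 6).
Step 3: current leaves = {5,6,8,9}. Remove leaf 5 (neighbor: 1).
Step 4: current leaves = {6,8,9}. Remove leaf 6 (neighbor: 7).

Answer: 6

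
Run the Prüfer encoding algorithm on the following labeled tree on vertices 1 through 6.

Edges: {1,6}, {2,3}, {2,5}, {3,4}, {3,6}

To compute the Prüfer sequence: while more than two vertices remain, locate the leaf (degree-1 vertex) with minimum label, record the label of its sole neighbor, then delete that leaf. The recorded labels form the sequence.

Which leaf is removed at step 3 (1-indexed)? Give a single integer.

Step 1: current leaves = {1,4,5}. Remove leaf 1 (neighbor: 6).
Step 2: current leaves = {4,5,6}. Remove leaf 4 (neighbor: 3).
Step 3: current leaves = {5,6}. Remove leaf 5 (neighbor: 2).

Answer: 5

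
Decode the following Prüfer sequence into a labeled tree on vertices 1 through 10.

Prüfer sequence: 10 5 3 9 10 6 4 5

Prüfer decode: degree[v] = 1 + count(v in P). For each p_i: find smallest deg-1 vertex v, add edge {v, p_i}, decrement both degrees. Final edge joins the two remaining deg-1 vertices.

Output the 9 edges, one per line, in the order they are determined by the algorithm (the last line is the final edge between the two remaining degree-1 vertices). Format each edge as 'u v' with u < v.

Answer: 1 10
2 5
3 7
3 9
8 10
6 9
4 6
4 5
5 10

Derivation:
Initial degrees: {1:1, 2:1, 3:2, 4:2, 5:3, 6:2, 7:1, 8:1, 9:2, 10:3}
Step 1: smallest deg-1 vertex = 1, p_1 = 10. Add edge {1,10}. Now deg[1]=0, deg[10]=2.
Step 2: smallest deg-1 vertex = 2, p_2 = 5. Add edge {2,5}. Now deg[2]=0, deg[5]=2.
Step 3: smallest deg-1 vertex = 7, p_3 = 3. Add edge {3,7}. Now deg[7]=0, deg[3]=1.
Step 4: smallest deg-1 vertex = 3, p_4 = 9. Add edge {3,9}. Now deg[3]=0, deg[9]=1.
Step 5: smallest deg-1 vertex = 8, p_5 = 10. Add edge {8,10}. Now deg[8]=0, deg[10]=1.
Step 6: smallest deg-1 vertex = 9, p_6 = 6. Add edge {6,9}. Now deg[9]=0, deg[6]=1.
Step 7: smallest deg-1 vertex = 6, p_7 = 4. Add edge {4,6}. Now deg[6]=0, deg[4]=1.
Step 8: smallest deg-1 vertex = 4, p_8 = 5. Add edge {4,5}. Now deg[4]=0, deg[5]=1.
Final: two remaining deg-1 vertices are 5, 10. Add edge {5,10}.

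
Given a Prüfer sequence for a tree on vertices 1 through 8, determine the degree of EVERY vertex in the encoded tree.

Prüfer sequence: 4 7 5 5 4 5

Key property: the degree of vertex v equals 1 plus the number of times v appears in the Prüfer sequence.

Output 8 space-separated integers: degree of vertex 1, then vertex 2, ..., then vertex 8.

Answer: 1 1 1 3 4 1 2 1

Derivation:
p_1 = 4: count[4] becomes 1
p_2 = 7: count[7] becomes 1
p_3 = 5: count[5] becomes 1
p_4 = 5: count[5] becomes 2
p_5 = 4: count[4] becomes 2
p_6 = 5: count[5] becomes 3
Degrees (1 + count): deg[1]=1+0=1, deg[2]=1+0=1, deg[3]=1+0=1, deg[4]=1+2=3, deg[5]=1+3=4, deg[6]=1+0=1, deg[7]=1+1=2, deg[8]=1+0=1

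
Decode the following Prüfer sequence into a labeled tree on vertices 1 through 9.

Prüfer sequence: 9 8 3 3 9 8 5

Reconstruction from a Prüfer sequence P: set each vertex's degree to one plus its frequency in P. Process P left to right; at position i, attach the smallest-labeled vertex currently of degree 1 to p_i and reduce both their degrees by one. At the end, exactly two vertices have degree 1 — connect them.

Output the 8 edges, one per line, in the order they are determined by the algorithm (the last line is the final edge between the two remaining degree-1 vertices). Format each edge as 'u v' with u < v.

Answer: 1 9
2 8
3 4
3 6
3 9
7 8
5 8
5 9

Derivation:
Initial degrees: {1:1, 2:1, 3:3, 4:1, 5:2, 6:1, 7:1, 8:3, 9:3}
Step 1: smallest deg-1 vertex = 1, p_1 = 9. Add edge {1,9}. Now deg[1]=0, deg[9]=2.
Step 2: smallest deg-1 vertex = 2, p_2 = 8. Add edge {2,8}. Now deg[2]=0, deg[8]=2.
Step 3: smallest deg-1 vertex = 4, p_3 = 3. Add edge {3,4}. Now deg[4]=0, deg[3]=2.
Step 4: smallest deg-1 vertex = 6, p_4 = 3. Add edge {3,6}. Now deg[6]=0, deg[3]=1.
Step 5: smallest deg-1 vertex = 3, p_5 = 9. Add edge {3,9}. Now deg[3]=0, deg[9]=1.
Step 6: smallest deg-1 vertex = 7, p_6 = 8. Add edge {7,8}. Now deg[7]=0, deg[8]=1.
Step 7: smallest deg-1 vertex = 8, p_7 = 5. Add edge {5,8}. Now deg[8]=0, deg[5]=1.
Final: two remaining deg-1 vertices are 5, 9. Add edge {5,9}.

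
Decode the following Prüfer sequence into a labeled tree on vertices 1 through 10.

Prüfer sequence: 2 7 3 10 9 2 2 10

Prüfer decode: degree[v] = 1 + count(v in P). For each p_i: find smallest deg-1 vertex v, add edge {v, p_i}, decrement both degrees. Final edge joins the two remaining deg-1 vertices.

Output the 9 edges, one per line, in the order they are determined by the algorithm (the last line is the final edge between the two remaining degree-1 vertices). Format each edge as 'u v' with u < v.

Initial degrees: {1:1, 2:4, 3:2, 4:1, 5:1, 6:1, 7:2, 8:1, 9:2, 10:3}
Step 1: smallest deg-1 vertex = 1, p_1 = 2. Add edge {1,2}. Now deg[1]=0, deg[2]=3.
Step 2: smallest deg-1 vertex = 4, p_2 = 7. Add edge {4,7}. Now deg[4]=0, deg[7]=1.
Step 3: smallest deg-1 vertex = 5, p_3 = 3. Add edge {3,5}. Now deg[5]=0, deg[3]=1.
Step 4: smallest deg-1 vertex = 3, p_4 = 10. Add edge {3,10}. Now deg[3]=0, deg[10]=2.
Step 5: smallest deg-1 vertex = 6, p_5 = 9. Add edge {6,9}. Now deg[6]=0, deg[9]=1.
Step 6: smallest deg-1 vertex = 7, p_6 = 2. Add edge {2,7}. Now deg[7]=0, deg[2]=2.
Step 7: smallest deg-1 vertex = 8, p_7 = 2. Add edge {2,8}. Now deg[8]=0, deg[2]=1.
Step 8: smallest deg-1 vertex = 2, p_8 = 10. Add edge {2,10}. Now deg[2]=0, deg[10]=1.
Final: two remaining deg-1 vertices are 9, 10. Add edge {9,10}.

Answer: 1 2
4 7
3 5
3 10
6 9
2 7
2 8
2 10
9 10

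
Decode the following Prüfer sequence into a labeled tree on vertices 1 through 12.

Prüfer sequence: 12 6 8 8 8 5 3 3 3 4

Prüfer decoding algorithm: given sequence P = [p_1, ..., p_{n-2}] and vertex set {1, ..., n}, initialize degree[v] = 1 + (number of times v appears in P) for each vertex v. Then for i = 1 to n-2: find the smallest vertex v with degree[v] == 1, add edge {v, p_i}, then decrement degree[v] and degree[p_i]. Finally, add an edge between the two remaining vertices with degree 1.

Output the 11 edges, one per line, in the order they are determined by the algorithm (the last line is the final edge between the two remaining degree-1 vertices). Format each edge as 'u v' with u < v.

Answer: 1 12
2 6
6 8
7 8
8 9
5 8
3 5
3 10
3 11
3 4
4 12

Derivation:
Initial degrees: {1:1, 2:1, 3:4, 4:2, 5:2, 6:2, 7:1, 8:4, 9:1, 10:1, 11:1, 12:2}
Step 1: smallest deg-1 vertex = 1, p_1 = 12. Add edge {1,12}. Now deg[1]=0, deg[12]=1.
Step 2: smallest deg-1 vertex = 2, p_2 = 6. Add edge {2,6}. Now deg[2]=0, deg[6]=1.
Step 3: smallest deg-1 vertex = 6, p_3 = 8. Add edge {6,8}. Now deg[6]=0, deg[8]=3.
Step 4: smallest deg-1 vertex = 7, p_4 = 8. Add edge {7,8}. Now deg[7]=0, deg[8]=2.
Step 5: smallest deg-1 vertex = 9, p_5 = 8. Add edge {8,9}. Now deg[9]=0, deg[8]=1.
Step 6: smallest deg-1 vertex = 8, p_6 = 5. Add edge {5,8}. Now deg[8]=0, deg[5]=1.
Step 7: smallest deg-1 vertex = 5, p_7 = 3. Add edge {3,5}. Now deg[5]=0, deg[3]=3.
Step 8: smallest deg-1 vertex = 10, p_8 = 3. Add edge {3,10}. Now deg[10]=0, deg[3]=2.
Step 9: smallest deg-1 vertex = 11, p_9 = 3. Add edge {3,11}. Now deg[11]=0, deg[3]=1.
Step 10: smallest deg-1 vertex = 3, p_10 = 4. Add edge {3,4}. Now deg[3]=0, deg[4]=1.
Final: two remaining deg-1 vertices are 4, 12. Add edge {4,12}.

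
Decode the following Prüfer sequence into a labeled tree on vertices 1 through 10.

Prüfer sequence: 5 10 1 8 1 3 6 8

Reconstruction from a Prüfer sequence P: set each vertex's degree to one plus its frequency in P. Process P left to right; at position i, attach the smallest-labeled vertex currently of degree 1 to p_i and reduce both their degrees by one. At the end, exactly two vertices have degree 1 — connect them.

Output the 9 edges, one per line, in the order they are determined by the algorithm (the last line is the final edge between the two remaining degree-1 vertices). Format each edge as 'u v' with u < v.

Answer: 2 5
4 10
1 5
7 8
1 9
1 3
3 6
6 8
8 10

Derivation:
Initial degrees: {1:3, 2:1, 3:2, 4:1, 5:2, 6:2, 7:1, 8:3, 9:1, 10:2}
Step 1: smallest deg-1 vertex = 2, p_1 = 5. Add edge {2,5}. Now deg[2]=0, deg[5]=1.
Step 2: smallest deg-1 vertex = 4, p_2 = 10. Add edge {4,10}. Now deg[4]=0, deg[10]=1.
Step 3: smallest deg-1 vertex = 5, p_3 = 1. Add edge {1,5}. Now deg[5]=0, deg[1]=2.
Step 4: smallest deg-1 vertex = 7, p_4 = 8. Add edge {7,8}. Now deg[7]=0, deg[8]=2.
Step 5: smallest deg-1 vertex = 9, p_5 = 1. Add edge {1,9}. Now deg[9]=0, deg[1]=1.
Step 6: smallest deg-1 vertex = 1, p_6 = 3. Add edge {1,3}. Now deg[1]=0, deg[3]=1.
Step 7: smallest deg-1 vertex = 3, p_7 = 6. Add edge {3,6}. Now deg[3]=0, deg[6]=1.
Step 8: smallest deg-1 vertex = 6, p_8 = 8. Add edge {6,8}. Now deg[6]=0, deg[8]=1.
Final: two remaining deg-1 vertices are 8, 10. Add edge {8,10}.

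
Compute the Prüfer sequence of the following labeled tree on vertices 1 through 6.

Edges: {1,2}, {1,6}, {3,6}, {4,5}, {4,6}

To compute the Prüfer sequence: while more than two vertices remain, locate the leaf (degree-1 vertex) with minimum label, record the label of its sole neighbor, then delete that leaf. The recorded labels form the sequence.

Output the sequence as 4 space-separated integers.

Answer: 1 6 6 4

Derivation:
Step 1: leaves = {2,3,5}. Remove smallest leaf 2, emit neighbor 1.
Step 2: leaves = {1,3,5}. Remove smallest leaf 1, emit neighbor 6.
Step 3: leaves = {3,5}. Remove smallest leaf 3, emit neighbor 6.
Step 4: leaves = {5,6}. Remove smallest leaf 5, emit neighbor 4.
Done: 2 vertices remain (4, 6). Sequence = [1 6 6 4]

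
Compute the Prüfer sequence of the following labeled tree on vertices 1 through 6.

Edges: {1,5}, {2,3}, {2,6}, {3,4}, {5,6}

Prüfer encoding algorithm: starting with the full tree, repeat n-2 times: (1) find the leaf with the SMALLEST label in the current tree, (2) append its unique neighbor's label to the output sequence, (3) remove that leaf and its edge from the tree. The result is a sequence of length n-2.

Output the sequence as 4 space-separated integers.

Step 1: leaves = {1,4}. Remove smallest leaf 1, emit neighbor 5.
Step 2: leaves = {4,5}. Remove smallest leaf 4, emit neighbor 3.
Step 3: leaves = {3,5}. Remove smallest leaf 3, emit neighbor 2.
Step 4: leaves = {2,5}. Remove smallest leaf 2, emit neighbor 6.
Done: 2 vertices remain (5, 6). Sequence = [5 3 2 6]

Answer: 5 3 2 6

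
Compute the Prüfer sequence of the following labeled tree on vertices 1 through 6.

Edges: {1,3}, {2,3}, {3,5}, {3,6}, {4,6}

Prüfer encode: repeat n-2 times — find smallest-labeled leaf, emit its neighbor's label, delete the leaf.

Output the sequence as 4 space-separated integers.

Answer: 3 3 6 3

Derivation:
Step 1: leaves = {1,2,4,5}. Remove smallest leaf 1, emit neighbor 3.
Step 2: leaves = {2,4,5}. Remove smallest leaf 2, emit neighbor 3.
Step 3: leaves = {4,5}. Remove smallest leaf 4, emit neighbor 6.
Step 4: leaves = {5,6}. Remove smallest leaf 5, emit neighbor 3.
Done: 2 vertices remain (3, 6). Sequence = [3 3 6 3]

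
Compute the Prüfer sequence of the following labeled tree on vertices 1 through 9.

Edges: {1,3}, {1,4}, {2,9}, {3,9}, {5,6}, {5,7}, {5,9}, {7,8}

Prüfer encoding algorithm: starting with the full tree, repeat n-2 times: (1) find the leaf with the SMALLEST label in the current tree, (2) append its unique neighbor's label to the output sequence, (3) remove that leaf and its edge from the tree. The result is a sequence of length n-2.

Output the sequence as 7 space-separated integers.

Step 1: leaves = {2,4,6,8}. Remove smallest leaf 2, emit neighbor 9.
Step 2: leaves = {4,6,8}. Remove smallest leaf 4, emit neighbor 1.
Step 3: leaves = {1,6,8}. Remove smallest leaf 1, emit neighbor 3.
Step 4: leaves = {3,6,8}. Remove smallest leaf 3, emit neighbor 9.
Step 5: leaves = {6,8,9}. Remove smallest leaf 6, emit neighbor 5.
Step 6: leaves = {8,9}. Remove smallest leaf 8, emit neighbor 7.
Step 7: leaves = {7,9}. Remove smallest leaf 7, emit neighbor 5.
Done: 2 vertices remain (5, 9). Sequence = [9 1 3 9 5 7 5]

Answer: 9 1 3 9 5 7 5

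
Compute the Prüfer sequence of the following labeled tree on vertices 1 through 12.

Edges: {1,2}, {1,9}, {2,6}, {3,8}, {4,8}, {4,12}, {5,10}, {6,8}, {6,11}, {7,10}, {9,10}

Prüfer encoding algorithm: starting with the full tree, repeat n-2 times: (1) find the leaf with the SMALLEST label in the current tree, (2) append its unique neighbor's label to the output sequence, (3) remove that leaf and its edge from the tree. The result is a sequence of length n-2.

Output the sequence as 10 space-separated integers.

Answer: 8 10 10 9 1 2 6 6 8 4

Derivation:
Step 1: leaves = {3,5,7,11,12}. Remove smallest leaf 3, emit neighbor 8.
Step 2: leaves = {5,7,11,12}. Remove smallest leaf 5, emit neighbor 10.
Step 3: leaves = {7,11,12}. Remove smallest leaf 7, emit neighbor 10.
Step 4: leaves = {10,11,12}. Remove smallest leaf 10, emit neighbor 9.
Step 5: leaves = {9,11,12}. Remove smallest leaf 9, emit neighbor 1.
Step 6: leaves = {1,11,12}. Remove smallest leaf 1, emit neighbor 2.
Step 7: leaves = {2,11,12}. Remove smallest leaf 2, emit neighbor 6.
Step 8: leaves = {11,12}. Remove smallest leaf 11, emit neighbor 6.
Step 9: leaves = {6,12}. Remove smallest leaf 6, emit neighbor 8.
Step 10: leaves = {8,12}. Remove smallest leaf 8, emit neighbor 4.
Done: 2 vertices remain (4, 12). Sequence = [8 10 10 9 1 2 6 6 8 4]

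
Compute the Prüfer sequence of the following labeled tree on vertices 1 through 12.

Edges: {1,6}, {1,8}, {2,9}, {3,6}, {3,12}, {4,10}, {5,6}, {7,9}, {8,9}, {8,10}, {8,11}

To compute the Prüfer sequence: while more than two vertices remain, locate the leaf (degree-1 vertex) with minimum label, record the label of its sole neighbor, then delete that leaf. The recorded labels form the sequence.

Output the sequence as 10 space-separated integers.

Answer: 9 10 6 9 8 8 8 1 6 3

Derivation:
Step 1: leaves = {2,4,5,7,11,12}. Remove smallest leaf 2, emit neighbor 9.
Step 2: leaves = {4,5,7,11,12}. Remove smallest leaf 4, emit neighbor 10.
Step 3: leaves = {5,7,10,11,12}. Remove smallest leaf 5, emit neighbor 6.
Step 4: leaves = {7,10,11,12}. Remove smallest leaf 7, emit neighbor 9.
Step 5: leaves = {9,10,11,12}. Remove smallest leaf 9, emit neighbor 8.
Step 6: leaves = {10,11,12}. Remove smallest leaf 10, emit neighbor 8.
Step 7: leaves = {11,12}. Remove smallest leaf 11, emit neighbor 8.
Step 8: leaves = {8,12}. Remove smallest leaf 8, emit neighbor 1.
Step 9: leaves = {1,12}. Remove smallest leaf 1, emit neighbor 6.
Step 10: leaves = {6,12}. Remove smallest leaf 6, emit neighbor 3.
Done: 2 vertices remain (3, 12). Sequence = [9 10 6 9 8 8 8 1 6 3]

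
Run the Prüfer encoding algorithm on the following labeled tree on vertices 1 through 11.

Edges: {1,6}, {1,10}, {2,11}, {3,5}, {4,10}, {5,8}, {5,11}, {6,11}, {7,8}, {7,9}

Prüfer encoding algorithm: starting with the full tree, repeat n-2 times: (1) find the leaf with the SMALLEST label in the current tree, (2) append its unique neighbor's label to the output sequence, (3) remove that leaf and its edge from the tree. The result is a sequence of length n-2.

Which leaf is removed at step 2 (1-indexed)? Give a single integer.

Step 1: current leaves = {2,3,4,9}. Remove leaf 2 (neighbor: 11).
Step 2: current leaves = {3,4,9}. Remove leaf 3 (neighbor: 5).

Answer: 3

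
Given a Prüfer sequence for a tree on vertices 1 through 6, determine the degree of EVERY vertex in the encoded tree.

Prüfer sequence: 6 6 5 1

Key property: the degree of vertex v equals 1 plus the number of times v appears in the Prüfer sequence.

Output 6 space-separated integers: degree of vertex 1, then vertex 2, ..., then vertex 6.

Answer: 2 1 1 1 2 3

Derivation:
p_1 = 6: count[6] becomes 1
p_2 = 6: count[6] becomes 2
p_3 = 5: count[5] becomes 1
p_4 = 1: count[1] becomes 1
Degrees (1 + count): deg[1]=1+1=2, deg[2]=1+0=1, deg[3]=1+0=1, deg[4]=1+0=1, deg[5]=1+1=2, deg[6]=1+2=3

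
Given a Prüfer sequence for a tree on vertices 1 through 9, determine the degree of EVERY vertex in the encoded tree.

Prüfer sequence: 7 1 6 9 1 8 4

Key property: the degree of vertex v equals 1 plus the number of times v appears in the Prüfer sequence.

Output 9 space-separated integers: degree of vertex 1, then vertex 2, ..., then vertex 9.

p_1 = 7: count[7] becomes 1
p_2 = 1: count[1] becomes 1
p_3 = 6: count[6] becomes 1
p_4 = 9: count[9] becomes 1
p_5 = 1: count[1] becomes 2
p_6 = 8: count[8] becomes 1
p_7 = 4: count[4] becomes 1
Degrees (1 + count): deg[1]=1+2=3, deg[2]=1+0=1, deg[3]=1+0=1, deg[4]=1+1=2, deg[5]=1+0=1, deg[6]=1+1=2, deg[7]=1+1=2, deg[8]=1+1=2, deg[9]=1+1=2

Answer: 3 1 1 2 1 2 2 2 2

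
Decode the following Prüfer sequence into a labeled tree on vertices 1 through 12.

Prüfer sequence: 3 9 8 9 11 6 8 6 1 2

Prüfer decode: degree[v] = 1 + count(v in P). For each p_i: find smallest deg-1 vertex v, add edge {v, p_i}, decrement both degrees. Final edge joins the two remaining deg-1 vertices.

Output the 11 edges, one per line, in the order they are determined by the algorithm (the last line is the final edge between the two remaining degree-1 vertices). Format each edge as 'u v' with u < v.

Answer: 3 4
3 9
5 8
7 9
9 11
6 10
8 11
6 8
1 6
1 2
2 12

Derivation:
Initial degrees: {1:2, 2:2, 3:2, 4:1, 5:1, 6:3, 7:1, 8:3, 9:3, 10:1, 11:2, 12:1}
Step 1: smallest deg-1 vertex = 4, p_1 = 3. Add edge {3,4}. Now deg[4]=0, deg[3]=1.
Step 2: smallest deg-1 vertex = 3, p_2 = 9. Add edge {3,9}. Now deg[3]=0, deg[9]=2.
Step 3: smallest deg-1 vertex = 5, p_3 = 8. Add edge {5,8}. Now deg[5]=0, deg[8]=2.
Step 4: smallest deg-1 vertex = 7, p_4 = 9. Add edge {7,9}. Now deg[7]=0, deg[9]=1.
Step 5: smallest deg-1 vertex = 9, p_5 = 11. Add edge {9,11}. Now deg[9]=0, deg[11]=1.
Step 6: smallest deg-1 vertex = 10, p_6 = 6. Add edge {6,10}. Now deg[10]=0, deg[6]=2.
Step 7: smallest deg-1 vertex = 11, p_7 = 8. Add edge {8,11}. Now deg[11]=0, deg[8]=1.
Step 8: smallest deg-1 vertex = 8, p_8 = 6. Add edge {6,8}. Now deg[8]=0, deg[6]=1.
Step 9: smallest deg-1 vertex = 6, p_9 = 1. Add edge {1,6}. Now deg[6]=0, deg[1]=1.
Step 10: smallest deg-1 vertex = 1, p_10 = 2. Add edge {1,2}. Now deg[1]=0, deg[2]=1.
Final: two remaining deg-1 vertices are 2, 12. Add edge {2,12}.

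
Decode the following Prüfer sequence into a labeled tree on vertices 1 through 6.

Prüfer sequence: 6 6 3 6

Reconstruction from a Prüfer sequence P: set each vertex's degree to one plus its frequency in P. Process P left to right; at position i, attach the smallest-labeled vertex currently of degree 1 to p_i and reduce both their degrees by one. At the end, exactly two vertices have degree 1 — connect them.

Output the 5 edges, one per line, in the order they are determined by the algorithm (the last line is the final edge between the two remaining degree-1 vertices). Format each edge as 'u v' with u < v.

Answer: 1 6
2 6
3 4
3 6
5 6

Derivation:
Initial degrees: {1:1, 2:1, 3:2, 4:1, 5:1, 6:4}
Step 1: smallest deg-1 vertex = 1, p_1 = 6. Add edge {1,6}. Now deg[1]=0, deg[6]=3.
Step 2: smallest deg-1 vertex = 2, p_2 = 6. Add edge {2,6}. Now deg[2]=0, deg[6]=2.
Step 3: smallest deg-1 vertex = 4, p_3 = 3. Add edge {3,4}. Now deg[4]=0, deg[3]=1.
Step 4: smallest deg-1 vertex = 3, p_4 = 6. Add edge {3,6}. Now deg[3]=0, deg[6]=1.
Final: two remaining deg-1 vertices are 5, 6. Add edge {5,6}.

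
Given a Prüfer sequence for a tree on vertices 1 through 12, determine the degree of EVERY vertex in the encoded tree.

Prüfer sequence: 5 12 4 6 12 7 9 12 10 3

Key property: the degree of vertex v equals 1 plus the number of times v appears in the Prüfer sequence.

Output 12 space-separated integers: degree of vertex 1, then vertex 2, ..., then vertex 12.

p_1 = 5: count[5] becomes 1
p_2 = 12: count[12] becomes 1
p_3 = 4: count[4] becomes 1
p_4 = 6: count[6] becomes 1
p_5 = 12: count[12] becomes 2
p_6 = 7: count[7] becomes 1
p_7 = 9: count[9] becomes 1
p_8 = 12: count[12] becomes 3
p_9 = 10: count[10] becomes 1
p_10 = 3: count[3] becomes 1
Degrees (1 + count): deg[1]=1+0=1, deg[2]=1+0=1, deg[3]=1+1=2, deg[4]=1+1=2, deg[5]=1+1=2, deg[6]=1+1=2, deg[7]=1+1=2, deg[8]=1+0=1, deg[9]=1+1=2, deg[10]=1+1=2, deg[11]=1+0=1, deg[12]=1+3=4

Answer: 1 1 2 2 2 2 2 1 2 2 1 4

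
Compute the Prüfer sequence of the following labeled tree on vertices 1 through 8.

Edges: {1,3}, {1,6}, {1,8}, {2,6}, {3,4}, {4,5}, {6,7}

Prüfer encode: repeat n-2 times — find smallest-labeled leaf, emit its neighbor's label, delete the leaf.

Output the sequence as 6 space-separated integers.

Answer: 6 4 3 1 6 1

Derivation:
Step 1: leaves = {2,5,7,8}. Remove smallest leaf 2, emit neighbor 6.
Step 2: leaves = {5,7,8}. Remove smallest leaf 5, emit neighbor 4.
Step 3: leaves = {4,7,8}. Remove smallest leaf 4, emit neighbor 3.
Step 4: leaves = {3,7,8}. Remove smallest leaf 3, emit neighbor 1.
Step 5: leaves = {7,8}. Remove smallest leaf 7, emit neighbor 6.
Step 6: leaves = {6,8}. Remove smallest leaf 6, emit neighbor 1.
Done: 2 vertices remain (1, 8). Sequence = [6 4 3 1 6 1]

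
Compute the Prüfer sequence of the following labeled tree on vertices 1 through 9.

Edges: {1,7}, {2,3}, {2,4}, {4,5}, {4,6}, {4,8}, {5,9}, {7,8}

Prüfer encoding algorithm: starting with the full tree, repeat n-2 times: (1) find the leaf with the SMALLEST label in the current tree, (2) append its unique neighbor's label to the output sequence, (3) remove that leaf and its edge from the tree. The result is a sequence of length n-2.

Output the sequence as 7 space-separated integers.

Step 1: leaves = {1,3,6,9}. Remove smallest leaf 1, emit neighbor 7.
Step 2: leaves = {3,6,7,9}. Remove smallest leaf 3, emit neighbor 2.
Step 3: leaves = {2,6,7,9}. Remove smallest leaf 2, emit neighbor 4.
Step 4: leaves = {6,7,9}. Remove smallest leaf 6, emit neighbor 4.
Step 5: leaves = {7,9}. Remove smallest leaf 7, emit neighbor 8.
Step 6: leaves = {8,9}. Remove smallest leaf 8, emit neighbor 4.
Step 7: leaves = {4,9}. Remove smallest leaf 4, emit neighbor 5.
Done: 2 vertices remain (5, 9). Sequence = [7 2 4 4 8 4 5]

Answer: 7 2 4 4 8 4 5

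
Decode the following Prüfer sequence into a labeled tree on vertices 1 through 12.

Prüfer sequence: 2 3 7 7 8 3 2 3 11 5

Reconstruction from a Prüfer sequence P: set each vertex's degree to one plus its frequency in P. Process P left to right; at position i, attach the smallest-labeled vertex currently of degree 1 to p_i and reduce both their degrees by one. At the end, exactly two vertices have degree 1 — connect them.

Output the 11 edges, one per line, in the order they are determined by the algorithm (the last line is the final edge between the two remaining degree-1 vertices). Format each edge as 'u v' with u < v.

Initial degrees: {1:1, 2:3, 3:4, 4:1, 5:2, 6:1, 7:3, 8:2, 9:1, 10:1, 11:2, 12:1}
Step 1: smallest deg-1 vertex = 1, p_1 = 2. Add edge {1,2}. Now deg[1]=0, deg[2]=2.
Step 2: smallest deg-1 vertex = 4, p_2 = 3. Add edge {3,4}. Now deg[4]=0, deg[3]=3.
Step 3: smallest deg-1 vertex = 6, p_3 = 7. Add edge {6,7}. Now deg[6]=0, deg[7]=2.
Step 4: smallest deg-1 vertex = 9, p_4 = 7. Add edge {7,9}. Now deg[9]=0, deg[7]=1.
Step 5: smallest deg-1 vertex = 7, p_5 = 8. Add edge {7,8}. Now deg[7]=0, deg[8]=1.
Step 6: smallest deg-1 vertex = 8, p_6 = 3. Add edge {3,8}. Now deg[8]=0, deg[3]=2.
Step 7: smallest deg-1 vertex = 10, p_7 = 2. Add edge {2,10}. Now deg[10]=0, deg[2]=1.
Step 8: smallest deg-1 vertex = 2, p_8 = 3. Add edge {2,3}. Now deg[2]=0, deg[3]=1.
Step 9: smallest deg-1 vertex = 3, p_9 = 11. Add edge {3,11}. Now deg[3]=0, deg[11]=1.
Step 10: smallest deg-1 vertex = 11, p_10 = 5. Add edge {5,11}. Now deg[11]=0, deg[5]=1.
Final: two remaining deg-1 vertices are 5, 12. Add edge {5,12}.

Answer: 1 2
3 4
6 7
7 9
7 8
3 8
2 10
2 3
3 11
5 11
5 12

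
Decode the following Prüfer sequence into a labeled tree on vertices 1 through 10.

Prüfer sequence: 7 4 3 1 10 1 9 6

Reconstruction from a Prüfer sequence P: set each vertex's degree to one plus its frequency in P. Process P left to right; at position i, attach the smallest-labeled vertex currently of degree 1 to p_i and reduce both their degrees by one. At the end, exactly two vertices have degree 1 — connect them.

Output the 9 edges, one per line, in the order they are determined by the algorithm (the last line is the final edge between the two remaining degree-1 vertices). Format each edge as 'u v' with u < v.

Initial degrees: {1:3, 2:1, 3:2, 4:2, 5:1, 6:2, 7:2, 8:1, 9:2, 10:2}
Step 1: smallest deg-1 vertex = 2, p_1 = 7. Add edge {2,7}. Now deg[2]=0, deg[7]=1.
Step 2: smallest deg-1 vertex = 5, p_2 = 4. Add edge {4,5}. Now deg[5]=0, deg[4]=1.
Step 3: smallest deg-1 vertex = 4, p_3 = 3. Add edge {3,4}. Now deg[4]=0, deg[3]=1.
Step 4: smallest deg-1 vertex = 3, p_4 = 1. Add edge {1,3}. Now deg[3]=0, deg[1]=2.
Step 5: smallest deg-1 vertex = 7, p_5 = 10. Add edge {7,10}. Now deg[7]=0, deg[10]=1.
Step 6: smallest deg-1 vertex = 8, p_6 = 1. Add edge {1,8}. Now deg[8]=0, deg[1]=1.
Step 7: smallest deg-1 vertex = 1, p_7 = 9. Add edge {1,9}. Now deg[1]=0, deg[9]=1.
Step 8: smallest deg-1 vertex = 9, p_8 = 6. Add edge {6,9}. Now deg[9]=0, deg[6]=1.
Final: two remaining deg-1 vertices are 6, 10. Add edge {6,10}.

Answer: 2 7
4 5
3 4
1 3
7 10
1 8
1 9
6 9
6 10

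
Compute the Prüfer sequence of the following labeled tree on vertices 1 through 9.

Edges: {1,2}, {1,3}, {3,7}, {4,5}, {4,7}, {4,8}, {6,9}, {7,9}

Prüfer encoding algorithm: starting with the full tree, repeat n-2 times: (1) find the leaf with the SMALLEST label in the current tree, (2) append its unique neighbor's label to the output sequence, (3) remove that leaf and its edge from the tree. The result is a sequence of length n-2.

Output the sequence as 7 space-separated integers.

Answer: 1 3 7 4 9 4 7

Derivation:
Step 1: leaves = {2,5,6,8}. Remove smallest leaf 2, emit neighbor 1.
Step 2: leaves = {1,5,6,8}. Remove smallest leaf 1, emit neighbor 3.
Step 3: leaves = {3,5,6,8}. Remove smallest leaf 3, emit neighbor 7.
Step 4: leaves = {5,6,8}. Remove smallest leaf 5, emit neighbor 4.
Step 5: leaves = {6,8}. Remove smallest leaf 6, emit neighbor 9.
Step 6: leaves = {8,9}. Remove smallest leaf 8, emit neighbor 4.
Step 7: leaves = {4,9}. Remove smallest leaf 4, emit neighbor 7.
Done: 2 vertices remain (7, 9). Sequence = [1 3 7 4 9 4 7]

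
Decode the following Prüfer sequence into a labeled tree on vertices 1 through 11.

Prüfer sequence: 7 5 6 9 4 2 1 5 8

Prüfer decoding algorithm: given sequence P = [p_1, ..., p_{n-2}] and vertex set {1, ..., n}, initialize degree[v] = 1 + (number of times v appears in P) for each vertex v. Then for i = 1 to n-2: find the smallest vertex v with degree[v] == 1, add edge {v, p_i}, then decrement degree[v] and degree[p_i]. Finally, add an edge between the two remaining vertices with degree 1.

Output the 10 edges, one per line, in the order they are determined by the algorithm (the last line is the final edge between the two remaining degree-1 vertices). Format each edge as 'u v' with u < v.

Answer: 3 7
5 7
6 10
6 9
4 9
2 4
1 2
1 5
5 8
8 11

Derivation:
Initial degrees: {1:2, 2:2, 3:1, 4:2, 5:3, 6:2, 7:2, 8:2, 9:2, 10:1, 11:1}
Step 1: smallest deg-1 vertex = 3, p_1 = 7. Add edge {3,7}. Now deg[3]=0, deg[7]=1.
Step 2: smallest deg-1 vertex = 7, p_2 = 5. Add edge {5,7}. Now deg[7]=0, deg[5]=2.
Step 3: smallest deg-1 vertex = 10, p_3 = 6. Add edge {6,10}. Now deg[10]=0, deg[6]=1.
Step 4: smallest deg-1 vertex = 6, p_4 = 9. Add edge {6,9}. Now deg[6]=0, deg[9]=1.
Step 5: smallest deg-1 vertex = 9, p_5 = 4. Add edge {4,9}. Now deg[9]=0, deg[4]=1.
Step 6: smallest deg-1 vertex = 4, p_6 = 2. Add edge {2,4}. Now deg[4]=0, deg[2]=1.
Step 7: smallest deg-1 vertex = 2, p_7 = 1. Add edge {1,2}. Now deg[2]=0, deg[1]=1.
Step 8: smallest deg-1 vertex = 1, p_8 = 5. Add edge {1,5}. Now deg[1]=0, deg[5]=1.
Step 9: smallest deg-1 vertex = 5, p_9 = 8. Add edge {5,8}. Now deg[5]=0, deg[8]=1.
Final: two remaining deg-1 vertices are 8, 11. Add edge {8,11}.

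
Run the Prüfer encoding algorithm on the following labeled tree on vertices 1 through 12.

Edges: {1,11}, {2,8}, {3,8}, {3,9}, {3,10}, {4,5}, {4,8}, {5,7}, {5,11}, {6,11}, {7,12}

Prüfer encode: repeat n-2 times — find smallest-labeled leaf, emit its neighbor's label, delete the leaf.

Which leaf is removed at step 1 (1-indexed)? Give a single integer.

Answer: 1

Derivation:
Step 1: current leaves = {1,2,6,9,10,12}. Remove leaf 1 (neighbor: 11).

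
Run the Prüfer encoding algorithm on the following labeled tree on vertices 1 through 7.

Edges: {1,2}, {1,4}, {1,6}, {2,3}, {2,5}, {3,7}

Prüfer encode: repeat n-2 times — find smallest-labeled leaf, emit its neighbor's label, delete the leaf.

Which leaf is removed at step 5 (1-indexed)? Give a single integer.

Answer: 2

Derivation:
Step 1: current leaves = {4,5,6,7}. Remove leaf 4 (neighbor: 1).
Step 2: current leaves = {5,6,7}. Remove leaf 5 (neighbor: 2).
Step 3: current leaves = {6,7}. Remove leaf 6 (neighbor: 1).
Step 4: current leaves = {1,7}. Remove leaf 1 (neighbor: 2).
Step 5: current leaves = {2,7}. Remove leaf 2 (neighbor: 3).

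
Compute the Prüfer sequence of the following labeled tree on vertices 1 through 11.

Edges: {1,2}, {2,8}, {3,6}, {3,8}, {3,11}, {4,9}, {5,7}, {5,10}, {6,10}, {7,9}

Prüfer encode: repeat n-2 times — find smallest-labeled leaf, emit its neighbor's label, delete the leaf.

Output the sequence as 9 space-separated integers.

Step 1: leaves = {1,4,11}. Remove smallest leaf 1, emit neighbor 2.
Step 2: leaves = {2,4,11}. Remove smallest leaf 2, emit neighbor 8.
Step 3: leaves = {4,8,11}. Remove smallest leaf 4, emit neighbor 9.
Step 4: leaves = {8,9,11}. Remove smallest leaf 8, emit neighbor 3.
Step 5: leaves = {9,11}. Remove smallest leaf 9, emit neighbor 7.
Step 6: leaves = {7,11}. Remove smallest leaf 7, emit neighbor 5.
Step 7: leaves = {5,11}. Remove smallest leaf 5, emit neighbor 10.
Step 8: leaves = {10,11}. Remove smallest leaf 10, emit neighbor 6.
Step 9: leaves = {6,11}. Remove smallest leaf 6, emit neighbor 3.
Done: 2 vertices remain (3, 11). Sequence = [2 8 9 3 7 5 10 6 3]

Answer: 2 8 9 3 7 5 10 6 3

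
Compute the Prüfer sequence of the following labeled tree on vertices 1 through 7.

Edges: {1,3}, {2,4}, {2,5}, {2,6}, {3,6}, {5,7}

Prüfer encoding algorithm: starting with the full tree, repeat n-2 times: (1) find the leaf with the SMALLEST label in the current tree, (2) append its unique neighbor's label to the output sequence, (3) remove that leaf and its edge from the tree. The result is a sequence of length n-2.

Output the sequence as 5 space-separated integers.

Step 1: leaves = {1,4,7}. Remove smallest leaf 1, emit neighbor 3.
Step 2: leaves = {3,4,7}. Remove smallest leaf 3, emit neighbor 6.
Step 3: leaves = {4,6,7}. Remove smallest leaf 4, emit neighbor 2.
Step 4: leaves = {6,7}. Remove smallest leaf 6, emit neighbor 2.
Step 5: leaves = {2,7}. Remove smallest leaf 2, emit neighbor 5.
Done: 2 vertices remain (5, 7). Sequence = [3 6 2 2 5]

Answer: 3 6 2 2 5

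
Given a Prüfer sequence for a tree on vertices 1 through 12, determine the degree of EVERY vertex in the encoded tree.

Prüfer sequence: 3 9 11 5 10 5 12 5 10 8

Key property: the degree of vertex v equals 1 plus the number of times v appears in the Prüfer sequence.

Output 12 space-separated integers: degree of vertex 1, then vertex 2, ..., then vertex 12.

Answer: 1 1 2 1 4 1 1 2 2 3 2 2

Derivation:
p_1 = 3: count[3] becomes 1
p_2 = 9: count[9] becomes 1
p_3 = 11: count[11] becomes 1
p_4 = 5: count[5] becomes 1
p_5 = 10: count[10] becomes 1
p_6 = 5: count[5] becomes 2
p_7 = 12: count[12] becomes 1
p_8 = 5: count[5] becomes 3
p_9 = 10: count[10] becomes 2
p_10 = 8: count[8] becomes 1
Degrees (1 + count): deg[1]=1+0=1, deg[2]=1+0=1, deg[3]=1+1=2, deg[4]=1+0=1, deg[5]=1+3=4, deg[6]=1+0=1, deg[7]=1+0=1, deg[8]=1+1=2, deg[9]=1+1=2, deg[10]=1+2=3, deg[11]=1+1=2, deg[12]=1+1=2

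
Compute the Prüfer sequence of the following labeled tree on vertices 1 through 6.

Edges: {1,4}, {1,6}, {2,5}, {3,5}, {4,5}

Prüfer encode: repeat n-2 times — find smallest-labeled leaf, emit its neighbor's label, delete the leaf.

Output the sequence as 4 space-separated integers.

Answer: 5 5 4 1

Derivation:
Step 1: leaves = {2,3,6}. Remove smallest leaf 2, emit neighbor 5.
Step 2: leaves = {3,6}. Remove smallest leaf 3, emit neighbor 5.
Step 3: leaves = {5,6}. Remove smallest leaf 5, emit neighbor 4.
Step 4: leaves = {4,6}. Remove smallest leaf 4, emit neighbor 1.
Done: 2 vertices remain (1, 6). Sequence = [5 5 4 1]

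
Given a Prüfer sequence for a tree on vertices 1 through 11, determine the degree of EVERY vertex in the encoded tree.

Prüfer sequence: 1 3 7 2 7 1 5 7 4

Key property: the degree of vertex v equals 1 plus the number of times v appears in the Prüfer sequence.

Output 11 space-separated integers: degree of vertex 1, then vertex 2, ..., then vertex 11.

Answer: 3 2 2 2 2 1 4 1 1 1 1

Derivation:
p_1 = 1: count[1] becomes 1
p_2 = 3: count[3] becomes 1
p_3 = 7: count[7] becomes 1
p_4 = 2: count[2] becomes 1
p_5 = 7: count[7] becomes 2
p_6 = 1: count[1] becomes 2
p_7 = 5: count[5] becomes 1
p_8 = 7: count[7] becomes 3
p_9 = 4: count[4] becomes 1
Degrees (1 + count): deg[1]=1+2=3, deg[2]=1+1=2, deg[3]=1+1=2, deg[4]=1+1=2, deg[5]=1+1=2, deg[6]=1+0=1, deg[7]=1+3=4, deg[8]=1+0=1, deg[9]=1+0=1, deg[10]=1+0=1, deg[11]=1+0=1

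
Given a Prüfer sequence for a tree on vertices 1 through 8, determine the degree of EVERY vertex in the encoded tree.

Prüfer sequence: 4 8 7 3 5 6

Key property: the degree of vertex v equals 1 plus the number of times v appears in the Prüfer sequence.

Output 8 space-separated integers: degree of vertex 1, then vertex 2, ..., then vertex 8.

p_1 = 4: count[4] becomes 1
p_2 = 8: count[8] becomes 1
p_3 = 7: count[7] becomes 1
p_4 = 3: count[3] becomes 1
p_5 = 5: count[5] becomes 1
p_6 = 6: count[6] becomes 1
Degrees (1 + count): deg[1]=1+0=1, deg[2]=1+0=1, deg[3]=1+1=2, deg[4]=1+1=2, deg[5]=1+1=2, deg[6]=1+1=2, deg[7]=1+1=2, deg[8]=1+1=2

Answer: 1 1 2 2 2 2 2 2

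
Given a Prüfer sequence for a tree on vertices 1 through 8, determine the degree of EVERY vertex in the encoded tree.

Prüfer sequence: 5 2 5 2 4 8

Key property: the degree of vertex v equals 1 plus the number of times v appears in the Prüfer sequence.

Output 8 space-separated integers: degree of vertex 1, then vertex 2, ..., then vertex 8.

p_1 = 5: count[5] becomes 1
p_2 = 2: count[2] becomes 1
p_3 = 5: count[5] becomes 2
p_4 = 2: count[2] becomes 2
p_5 = 4: count[4] becomes 1
p_6 = 8: count[8] becomes 1
Degrees (1 + count): deg[1]=1+0=1, deg[2]=1+2=3, deg[3]=1+0=1, deg[4]=1+1=2, deg[5]=1+2=3, deg[6]=1+0=1, deg[7]=1+0=1, deg[8]=1+1=2

Answer: 1 3 1 2 3 1 1 2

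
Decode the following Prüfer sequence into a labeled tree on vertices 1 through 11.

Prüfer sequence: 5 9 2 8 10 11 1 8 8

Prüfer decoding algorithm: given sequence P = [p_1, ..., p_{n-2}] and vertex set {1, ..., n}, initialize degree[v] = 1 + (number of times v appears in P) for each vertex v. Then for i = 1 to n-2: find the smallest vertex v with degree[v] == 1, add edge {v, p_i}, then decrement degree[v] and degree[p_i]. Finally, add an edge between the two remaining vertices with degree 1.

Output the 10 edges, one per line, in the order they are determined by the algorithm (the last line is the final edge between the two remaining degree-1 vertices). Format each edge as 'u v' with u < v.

Initial degrees: {1:2, 2:2, 3:1, 4:1, 5:2, 6:1, 7:1, 8:4, 9:2, 10:2, 11:2}
Step 1: smallest deg-1 vertex = 3, p_1 = 5. Add edge {3,5}. Now deg[3]=0, deg[5]=1.
Step 2: smallest deg-1 vertex = 4, p_2 = 9. Add edge {4,9}. Now deg[4]=0, deg[9]=1.
Step 3: smallest deg-1 vertex = 5, p_3 = 2. Add edge {2,5}. Now deg[5]=0, deg[2]=1.
Step 4: smallest deg-1 vertex = 2, p_4 = 8. Add edge {2,8}. Now deg[2]=0, deg[8]=3.
Step 5: smallest deg-1 vertex = 6, p_5 = 10. Add edge {6,10}. Now deg[6]=0, deg[10]=1.
Step 6: smallest deg-1 vertex = 7, p_6 = 11. Add edge {7,11}. Now deg[7]=0, deg[11]=1.
Step 7: smallest deg-1 vertex = 9, p_7 = 1. Add edge {1,9}. Now deg[9]=0, deg[1]=1.
Step 8: smallest deg-1 vertex = 1, p_8 = 8. Add edge {1,8}. Now deg[1]=0, deg[8]=2.
Step 9: smallest deg-1 vertex = 10, p_9 = 8. Add edge {8,10}. Now deg[10]=0, deg[8]=1.
Final: two remaining deg-1 vertices are 8, 11. Add edge {8,11}.

Answer: 3 5
4 9
2 5
2 8
6 10
7 11
1 9
1 8
8 10
8 11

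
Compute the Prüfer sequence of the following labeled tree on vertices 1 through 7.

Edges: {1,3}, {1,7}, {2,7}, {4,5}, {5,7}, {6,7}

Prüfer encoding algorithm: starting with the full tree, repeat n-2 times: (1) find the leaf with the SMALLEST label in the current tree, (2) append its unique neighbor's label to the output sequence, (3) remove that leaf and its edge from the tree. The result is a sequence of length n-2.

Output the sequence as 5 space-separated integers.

Answer: 7 1 7 5 7

Derivation:
Step 1: leaves = {2,3,4,6}. Remove smallest leaf 2, emit neighbor 7.
Step 2: leaves = {3,4,6}. Remove smallest leaf 3, emit neighbor 1.
Step 3: leaves = {1,4,6}. Remove smallest leaf 1, emit neighbor 7.
Step 4: leaves = {4,6}. Remove smallest leaf 4, emit neighbor 5.
Step 5: leaves = {5,6}. Remove smallest leaf 5, emit neighbor 7.
Done: 2 vertices remain (6, 7). Sequence = [7 1 7 5 7]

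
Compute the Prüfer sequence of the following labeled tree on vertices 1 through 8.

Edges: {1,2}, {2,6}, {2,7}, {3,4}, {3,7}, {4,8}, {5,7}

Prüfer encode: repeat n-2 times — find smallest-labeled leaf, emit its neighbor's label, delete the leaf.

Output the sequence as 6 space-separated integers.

Step 1: leaves = {1,5,6,8}. Remove smallest leaf 1, emit neighbor 2.
Step 2: leaves = {5,6,8}. Remove smallest leaf 5, emit neighbor 7.
Step 3: leaves = {6,8}. Remove smallest leaf 6, emit neighbor 2.
Step 4: leaves = {2,8}. Remove smallest leaf 2, emit neighbor 7.
Step 5: leaves = {7,8}. Remove smallest leaf 7, emit neighbor 3.
Step 6: leaves = {3,8}. Remove smallest leaf 3, emit neighbor 4.
Done: 2 vertices remain (4, 8). Sequence = [2 7 2 7 3 4]

Answer: 2 7 2 7 3 4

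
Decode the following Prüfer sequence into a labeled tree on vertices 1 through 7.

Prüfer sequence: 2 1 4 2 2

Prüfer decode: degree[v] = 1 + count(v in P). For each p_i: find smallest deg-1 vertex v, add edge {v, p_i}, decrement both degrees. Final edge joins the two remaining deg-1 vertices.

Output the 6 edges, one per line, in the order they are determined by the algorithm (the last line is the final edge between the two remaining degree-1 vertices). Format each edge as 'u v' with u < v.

Initial degrees: {1:2, 2:4, 3:1, 4:2, 5:1, 6:1, 7:1}
Step 1: smallest deg-1 vertex = 3, p_1 = 2. Add edge {2,3}. Now deg[3]=0, deg[2]=3.
Step 2: smallest deg-1 vertex = 5, p_2 = 1. Add edge {1,5}. Now deg[5]=0, deg[1]=1.
Step 3: smallest deg-1 vertex = 1, p_3 = 4. Add edge {1,4}. Now deg[1]=0, deg[4]=1.
Step 4: smallest deg-1 vertex = 4, p_4 = 2. Add edge {2,4}. Now deg[4]=0, deg[2]=2.
Step 5: smallest deg-1 vertex = 6, p_5 = 2. Add edge {2,6}. Now deg[6]=0, deg[2]=1.
Final: two remaining deg-1 vertices are 2, 7. Add edge {2,7}.

Answer: 2 3
1 5
1 4
2 4
2 6
2 7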